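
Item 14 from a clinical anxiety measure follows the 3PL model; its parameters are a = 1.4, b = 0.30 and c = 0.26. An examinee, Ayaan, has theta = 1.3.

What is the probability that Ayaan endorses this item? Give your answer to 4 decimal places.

0.8536

P(theta) = c + (1 − c) · 1 / (1 + exp(−a(theta − b)))
Exponent: 1.4 × (1.3 − 0.30) = 1.4000
1/(1 + e^{-1.4000}) = 0.8022
P = 0.26 + 0.74 × 0.8022 = 0.8536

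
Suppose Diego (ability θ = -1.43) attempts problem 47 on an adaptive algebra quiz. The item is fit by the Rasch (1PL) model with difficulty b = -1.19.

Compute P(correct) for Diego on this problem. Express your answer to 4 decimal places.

P(θ) = 1 / (1 + exp(−(θ − b)))
Exponent: (-1.43 − (-1.19)) = -0.2400
1/(1 + e^{0.2400}) = 0.4403
P = 0.4403

0.4403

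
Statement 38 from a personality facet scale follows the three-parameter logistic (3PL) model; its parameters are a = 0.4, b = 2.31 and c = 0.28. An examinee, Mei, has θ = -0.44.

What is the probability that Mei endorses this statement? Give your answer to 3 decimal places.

P(θ) = c + (1 − c) · 1 / (1 + exp(−a(θ − b)))
Exponent: 0.4 × (-0.44 − 2.31) = -1.1000
1/(1 + e^{1.1000}) = 0.2497
P = 0.28 + 0.72 × 0.2497 = 0.4598

0.460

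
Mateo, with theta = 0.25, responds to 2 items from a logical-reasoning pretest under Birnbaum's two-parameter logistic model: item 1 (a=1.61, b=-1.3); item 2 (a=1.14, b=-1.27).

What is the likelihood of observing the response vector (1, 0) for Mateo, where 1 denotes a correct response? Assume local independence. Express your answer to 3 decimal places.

0.139

P(theta) = 1 / (1 + exp(−a(theta − b)))
P_1 = 1/(1+e^{-2.4955}) = 0.9238
P_2 = 1/(1+e^{-1.7328}) = 0.8498
L = P_1 × (1−P_2) = 0.9238 × 0.1502 = 0.13879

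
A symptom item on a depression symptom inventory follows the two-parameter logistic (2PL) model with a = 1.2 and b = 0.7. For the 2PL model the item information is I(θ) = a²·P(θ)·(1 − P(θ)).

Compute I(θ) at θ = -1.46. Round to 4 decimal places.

0.0933

P = 1/(1+e^{2.5920}) = 0.0697
P(1−P) = 0.0697 × 0.9303 = 0.0648
I = a² × P(1−P) = 1.2² × 0.0648 = 0.09332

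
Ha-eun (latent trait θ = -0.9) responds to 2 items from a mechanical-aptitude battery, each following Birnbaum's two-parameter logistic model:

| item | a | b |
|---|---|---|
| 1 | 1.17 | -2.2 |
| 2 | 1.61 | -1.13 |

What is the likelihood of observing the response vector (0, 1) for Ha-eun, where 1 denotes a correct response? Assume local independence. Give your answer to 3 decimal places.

P(θ) = 1 / (1 + exp(−a(θ − b)))
P_1 = 1/(1+e^{-1.5210}) = 0.8207
P_2 = 1/(1+e^{-0.3703}) = 0.5915
L = (1−P_1) × P_2 = 0.1793 × 0.5915 = 0.10607

0.106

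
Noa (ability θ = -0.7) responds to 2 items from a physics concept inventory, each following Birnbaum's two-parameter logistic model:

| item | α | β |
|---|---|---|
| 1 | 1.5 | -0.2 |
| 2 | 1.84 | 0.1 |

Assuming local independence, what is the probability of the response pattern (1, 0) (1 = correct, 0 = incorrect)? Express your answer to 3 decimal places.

0.261

P(θ) = 1 / (1 + exp(−α(θ − β)))
P_1 = 1/(1+e^{0.7500}) = 0.3208
P_2 = 1/(1+e^{1.4720}) = 0.1866
L = P_1 × (1−P_2) = 0.3208 × 0.8134 = 0.26094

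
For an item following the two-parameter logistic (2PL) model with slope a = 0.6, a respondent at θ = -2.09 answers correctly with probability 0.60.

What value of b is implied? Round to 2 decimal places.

-2.77

P(θ) = 1 / (1 + exp(−a(θ − b)))
logit(0.60) = ln(0.60/0.40) = 0.4055
b = θ − logit/(a) = -2.09 − 0.4055/0.6000 = -2.7658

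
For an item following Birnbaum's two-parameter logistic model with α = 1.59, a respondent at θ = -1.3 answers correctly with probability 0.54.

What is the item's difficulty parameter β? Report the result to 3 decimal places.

-1.401

P(θ) = 1 / (1 + exp(−α(θ − β)))
logit(0.54) = ln(0.54/0.46) = 0.1603
β = θ − logit/(α) = -1.3 − 0.1603/1.5900 = -1.4008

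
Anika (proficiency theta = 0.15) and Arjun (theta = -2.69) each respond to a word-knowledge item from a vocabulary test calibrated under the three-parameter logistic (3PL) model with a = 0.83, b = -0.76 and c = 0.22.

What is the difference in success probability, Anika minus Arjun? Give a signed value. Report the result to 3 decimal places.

0.400

P(theta) = c + (1 − c) · 1 / (1 + exp(−a(theta − b)))
P(Anika) = 0.7507  [exponent 0.7553]
P(Arjun) = 0.3508  [exponent -1.6019]
Difference = 0.7507 − 0.3508 = 0.3998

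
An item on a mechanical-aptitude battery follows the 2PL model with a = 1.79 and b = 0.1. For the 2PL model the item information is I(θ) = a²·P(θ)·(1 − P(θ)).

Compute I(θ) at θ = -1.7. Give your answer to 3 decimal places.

0.118

P = 1/(1+e^{3.2220}) = 0.0383
P(1−P) = 0.0383 × 0.9617 = 0.0369
I = a² × P(1−P) = 1.79² × 0.0369 = 0.11815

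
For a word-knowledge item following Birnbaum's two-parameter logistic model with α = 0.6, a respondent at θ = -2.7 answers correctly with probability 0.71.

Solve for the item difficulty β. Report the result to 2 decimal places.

P(θ) = 1 / (1 + exp(−α(θ − β)))
logit(0.71) = ln(0.71/0.29) = 0.8954
β = θ − logit/(α) = -2.7 − 0.8954/0.6000 = -4.1923

-4.19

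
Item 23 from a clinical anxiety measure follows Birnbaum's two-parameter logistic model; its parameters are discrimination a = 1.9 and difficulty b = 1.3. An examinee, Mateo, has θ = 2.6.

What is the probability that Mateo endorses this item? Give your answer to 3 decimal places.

P(θ) = 1 / (1 + exp(−a(θ − b)))
Exponent: 1.9 × (2.6 − 1.3) = 2.4700
1/(1 + e^{-2.4700}) = 0.9220

0.922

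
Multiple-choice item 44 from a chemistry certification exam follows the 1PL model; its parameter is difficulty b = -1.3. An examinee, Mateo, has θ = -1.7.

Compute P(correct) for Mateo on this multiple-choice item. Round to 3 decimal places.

0.401

P(θ) = 1 / (1 + exp(−(θ − b)))
Exponent: (-1.7 − (-1.3)) = -0.4000
1/(1 + e^{0.4000}) = 0.4013
P = 0.4013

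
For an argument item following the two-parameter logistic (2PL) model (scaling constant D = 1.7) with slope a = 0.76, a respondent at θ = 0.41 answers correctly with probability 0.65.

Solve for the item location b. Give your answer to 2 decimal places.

P(θ) = 1 / (1 + exp(−D·a(θ − b)))
logit(0.65) = ln(0.65/0.35) = 0.6190
b = θ − logit/(1.7·a) = 0.41 − 0.6190/1.2920 = -0.0691

-0.07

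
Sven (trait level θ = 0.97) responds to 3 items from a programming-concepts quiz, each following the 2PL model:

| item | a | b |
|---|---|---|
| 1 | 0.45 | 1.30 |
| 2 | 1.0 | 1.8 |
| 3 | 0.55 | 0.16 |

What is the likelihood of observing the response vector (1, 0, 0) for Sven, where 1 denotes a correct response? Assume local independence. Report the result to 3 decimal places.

0.126

P(θ) = 1 / (1 + exp(−a(θ − b)))
P_1 = 1/(1+e^{0.1485}) = 0.4629
P_2 = 1/(1+e^{0.8300}) = 0.3036
P_3 = 1/(1+e^{-0.4455}) = 0.6096
L = P_1 × (1−P_2) × (1−P_3) = 0.4629 × 0.6964 × 0.3904 = 0.12586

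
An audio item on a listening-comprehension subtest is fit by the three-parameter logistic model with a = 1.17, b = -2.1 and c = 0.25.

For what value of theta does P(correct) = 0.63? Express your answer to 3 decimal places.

-2.077

P(theta) = c + (1 − c) · 1 / (1 + exp(−a(theta − b)))
Remove guessing floor: (0.63 − 0.25)/(1 − 0.25) = 0.5067
logit = ln(0.5067/0.4933) = 0.0267
theta = b + logit/(a) = -2.1 + 0.0267/1.1700 = -2.0772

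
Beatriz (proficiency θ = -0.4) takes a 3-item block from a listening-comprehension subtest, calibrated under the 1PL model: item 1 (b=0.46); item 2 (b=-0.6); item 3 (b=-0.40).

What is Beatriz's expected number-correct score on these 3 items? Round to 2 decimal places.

P(θ) = 1 / (1 + exp(−(θ − b)))
P_1 = 1/(1+e^{0.8600}) = 0.2973
P_2 = 1/(1+e^{-0.2000}) = 0.5498
P_3 = 1/(1+e^{0.0000}) = 0.5000
E[score] = 0.2973 + 0.5498 + 0.5000 = 1.3472

1.35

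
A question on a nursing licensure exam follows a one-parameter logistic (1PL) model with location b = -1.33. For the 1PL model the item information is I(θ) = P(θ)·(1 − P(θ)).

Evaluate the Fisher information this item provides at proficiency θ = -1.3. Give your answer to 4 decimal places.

0.2499

P = 1/(1+e^{-0.0300}) = 0.5075
P(1−P) = 0.5075 × 0.4925 = 0.2499
I = P(1−P) = 0.24994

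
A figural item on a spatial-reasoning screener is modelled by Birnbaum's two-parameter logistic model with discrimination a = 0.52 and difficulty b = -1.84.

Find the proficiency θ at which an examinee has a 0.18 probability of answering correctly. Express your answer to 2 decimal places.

-4.76

P(θ) = 1 / (1 + exp(−a(θ − b)))
logit = ln(0.1800/0.8200) = -1.5163
θ = b + logit/(a) = -1.84 + (-1.5163)/0.5200 = -4.7561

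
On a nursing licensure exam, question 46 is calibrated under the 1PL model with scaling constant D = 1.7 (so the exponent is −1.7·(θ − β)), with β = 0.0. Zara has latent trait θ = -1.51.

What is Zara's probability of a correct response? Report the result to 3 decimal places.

0.071

P(θ) = 1 / (1 + exp(−D·(θ − β)))
Exponent: 1.7 × (-1.51 − 0.0) = -2.5670
1/(1 + e^{2.5670}) = 0.0713
P = 0.0713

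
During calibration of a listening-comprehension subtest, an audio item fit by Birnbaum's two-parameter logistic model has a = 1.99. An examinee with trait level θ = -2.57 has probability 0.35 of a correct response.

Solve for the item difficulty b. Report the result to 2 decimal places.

-2.26

P(θ) = 1 / (1 + exp(−a(θ − b)))
logit(0.35) = ln(0.35/0.65) = -0.6190
b = θ − logit/(a) = -2.57 − (-0.6190)/1.9900 = -2.2589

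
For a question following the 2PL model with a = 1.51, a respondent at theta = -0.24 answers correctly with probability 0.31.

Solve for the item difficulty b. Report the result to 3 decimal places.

P(theta) = 1 / (1 + exp(−a(theta − b)))
logit(0.31) = ln(0.31/0.69) = -0.8001
b = theta − logit/(a) = -0.24 − (-0.8001)/1.5100 = 0.2899

0.290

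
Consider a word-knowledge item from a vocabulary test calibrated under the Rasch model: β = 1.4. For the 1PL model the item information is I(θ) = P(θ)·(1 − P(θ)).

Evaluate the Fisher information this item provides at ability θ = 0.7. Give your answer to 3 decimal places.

P = 1/(1+e^{0.7000}) = 0.3318
P(1−P) = 0.3318 × 0.6682 = 0.2217
I = P(1−P) = 0.22171

0.222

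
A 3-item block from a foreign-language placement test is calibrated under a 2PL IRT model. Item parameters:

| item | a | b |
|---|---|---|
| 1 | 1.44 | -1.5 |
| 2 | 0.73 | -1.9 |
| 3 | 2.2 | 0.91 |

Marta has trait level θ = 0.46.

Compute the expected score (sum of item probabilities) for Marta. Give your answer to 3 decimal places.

P(θ) = 1 / (1 + exp(−a(θ − b)))
P_1 = 1/(1+e^{-2.8224}) = 0.9439
P_2 = 1/(1+e^{-1.7228}) = 0.8485
P_3 = 1/(1+e^{0.9900}) = 0.2709
E[score] = 0.9439 + 0.8485 + 0.2709 = 2.0633

2.063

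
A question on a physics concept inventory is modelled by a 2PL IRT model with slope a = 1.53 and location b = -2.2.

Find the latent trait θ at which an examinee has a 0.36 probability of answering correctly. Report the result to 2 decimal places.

-2.58

P(θ) = 1 / (1 + exp(−a(θ − b)))
logit = ln(0.3600/0.6400) = -0.5754
θ = b + logit/(a) = -2.2 + (-0.5754)/1.5300 = -2.5761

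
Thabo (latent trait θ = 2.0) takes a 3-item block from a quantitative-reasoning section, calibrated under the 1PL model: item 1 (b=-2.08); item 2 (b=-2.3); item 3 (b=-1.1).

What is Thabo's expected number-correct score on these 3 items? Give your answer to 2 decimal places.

P(θ) = 1 / (1 + exp(−(θ − b)))
P_1 = 1/(1+e^{-4.0800}) = 0.9834
P_2 = 1/(1+e^{-4.3000}) = 0.9866
P_3 = 1/(1+e^{-3.1000}) = 0.9569
E[score] = 0.9834 + 0.9866 + 0.9569 = 2.9269

2.93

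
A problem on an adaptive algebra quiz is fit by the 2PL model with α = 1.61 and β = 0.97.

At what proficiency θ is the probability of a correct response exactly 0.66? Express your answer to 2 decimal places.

1.38

P(θ) = 1 / (1 + exp(−α(θ − β)))
logit = ln(0.6600/0.3400) = 0.6633
θ = β + logit/(α) = 0.97 + 0.6633/1.6100 = 1.3820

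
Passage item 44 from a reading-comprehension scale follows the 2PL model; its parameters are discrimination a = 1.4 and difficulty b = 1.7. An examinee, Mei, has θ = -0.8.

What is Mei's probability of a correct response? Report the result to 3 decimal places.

P(θ) = 1 / (1 + exp(−a(θ − b)))
Exponent: 1.4 × (-0.8 − 1.7) = -3.5000
1/(1 + e^{3.5000}) = 0.0293

0.029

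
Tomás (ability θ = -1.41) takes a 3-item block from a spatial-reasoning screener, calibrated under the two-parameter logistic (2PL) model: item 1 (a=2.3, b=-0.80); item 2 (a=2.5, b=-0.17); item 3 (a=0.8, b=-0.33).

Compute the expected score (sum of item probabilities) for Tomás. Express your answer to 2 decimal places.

P(θ) = 1 / (1 + exp(−a(θ − b)))
P_1 = 1/(1+e^{1.4030}) = 0.1973
P_2 = 1/(1+e^{3.1000}) = 0.0431
P_3 = 1/(1+e^{0.8640}) = 0.2965
E[score] = 0.1973 + 0.0431 + 0.2965 = 0.5370

0.54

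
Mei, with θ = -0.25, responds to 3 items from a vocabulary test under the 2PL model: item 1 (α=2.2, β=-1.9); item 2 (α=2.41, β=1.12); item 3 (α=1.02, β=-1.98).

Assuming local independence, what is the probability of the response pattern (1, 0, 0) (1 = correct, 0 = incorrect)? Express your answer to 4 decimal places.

P(θ) = 1 / (1 + exp(−α(θ − β)))
P_1 = 1/(1+e^{-3.6300}) = 0.9742
P_2 = 1/(1+e^{3.3017}) = 0.0355
P_3 = 1/(1+e^{-1.7646}) = 0.8538
L = P_1 × (1−P_2) × (1−P_3) = 0.9742 × 0.9645 × 0.1462 = 0.13738

0.1374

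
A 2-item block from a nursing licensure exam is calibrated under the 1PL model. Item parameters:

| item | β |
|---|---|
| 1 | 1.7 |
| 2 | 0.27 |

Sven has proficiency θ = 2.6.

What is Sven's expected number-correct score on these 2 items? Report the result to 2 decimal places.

1.62

P(θ) = 1 / (1 + exp(−(θ − β)))
P_1 = 1/(1+e^{-0.9000}) = 0.7109
P_2 = 1/(1+e^{-2.3300}) = 0.9113
E[score] = 0.7109 + 0.9113 = 1.6223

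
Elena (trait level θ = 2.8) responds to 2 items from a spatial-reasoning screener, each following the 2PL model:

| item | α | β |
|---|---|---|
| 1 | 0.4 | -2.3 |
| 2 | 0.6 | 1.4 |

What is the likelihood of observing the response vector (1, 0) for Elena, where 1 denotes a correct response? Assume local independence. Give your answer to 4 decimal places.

P(θ) = 1 / (1 + exp(−α(θ − β)))
P_1 = 1/(1+e^{-2.0400}) = 0.8849
P_2 = 1/(1+e^{-0.8400}) = 0.6985
L = P_1 × (1−P_2) = 0.8849 × 0.3015 = 0.26684

0.2668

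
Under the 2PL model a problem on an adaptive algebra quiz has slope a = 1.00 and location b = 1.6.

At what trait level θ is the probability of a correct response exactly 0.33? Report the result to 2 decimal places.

P(θ) = 1 / (1 + exp(−a(θ − b)))
logit = ln(0.3300/0.6700) = -0.7082
θ = b + logit/(a) = 1.6 + (-0.7082)/1.0000 = 0.8918

0.89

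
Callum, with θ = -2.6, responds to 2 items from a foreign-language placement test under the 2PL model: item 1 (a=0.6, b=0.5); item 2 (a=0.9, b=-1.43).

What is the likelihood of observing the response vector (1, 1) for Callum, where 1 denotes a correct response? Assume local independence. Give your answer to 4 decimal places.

P(θ) = 1 / (1 + exp(−a(θ − b)))
P_1 = 1/(1+e^{1.8600}) = 0.1347
P_2 = 1/(1+e^{1.0530}) = 0.2586
L = P_1 × P_2 = 0.1347 × 0.2586 = 0.03484

0.0348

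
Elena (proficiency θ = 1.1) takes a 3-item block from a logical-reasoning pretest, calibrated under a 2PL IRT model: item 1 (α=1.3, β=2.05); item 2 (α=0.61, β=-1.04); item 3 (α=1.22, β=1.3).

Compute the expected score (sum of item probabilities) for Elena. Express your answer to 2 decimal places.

P(θ) = 1 / (1 + exp(−α(θ − β)))
P_1 = 1/(1+e^{1.2350}) = 0.2253
P_2 = 1/(1+e^{-1.3054}) = 0.7867
P_3 = 1/(1+e^{0.2440}) = 0.4393
E[score] = 0.2253 + 0.7867 + 0.4393 = 1.4514

1.45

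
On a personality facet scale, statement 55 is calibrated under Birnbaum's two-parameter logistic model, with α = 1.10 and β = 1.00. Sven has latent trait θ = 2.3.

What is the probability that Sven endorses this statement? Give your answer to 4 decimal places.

0.8069

P(θ) = 1 / (1 + exp(−α(θ − β)))
Exponent: 1.10 × (2.3 − 1.00) = 1.4300
1/(1 + e^{-1.4300}) = 0.8069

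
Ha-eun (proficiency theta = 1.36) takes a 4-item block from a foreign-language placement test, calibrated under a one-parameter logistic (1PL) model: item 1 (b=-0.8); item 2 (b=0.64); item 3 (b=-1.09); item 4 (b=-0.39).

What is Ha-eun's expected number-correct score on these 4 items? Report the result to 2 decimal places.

3.34

P(theta) = 1 / (1 + exp(−(theta − b)))
P_1 = 1/(1+e^{-2.1600}) = 0.8966
P_2 = 1/(1+e^{-0.7200}) = 0.6726
P_3 = 1/(1+e^{-2.4500}) = 0.9206
P_4 = 1/(1+e^{-1.7500}) = 0.8520
E[score] = 0.8966 + 0.6726 + 0.9206 + 0.8520 = 3.3417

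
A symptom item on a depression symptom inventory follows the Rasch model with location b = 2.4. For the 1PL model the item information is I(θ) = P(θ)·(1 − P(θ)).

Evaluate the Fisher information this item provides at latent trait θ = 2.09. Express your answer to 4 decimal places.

P = 1/(1+e^{0.3100}) = 0.4231
P(1−P) = 0.4231 × 0.5769 = 0.2441
I = P(1−P) = 0.24409

0.2441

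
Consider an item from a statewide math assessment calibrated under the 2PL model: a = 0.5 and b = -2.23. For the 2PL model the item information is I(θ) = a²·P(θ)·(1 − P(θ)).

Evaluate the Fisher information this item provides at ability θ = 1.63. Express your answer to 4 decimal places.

0.0277

P = 1/(1+e^{-1.9300}) = 0.8732
P(1−P) = 0.8732 × 0.1268 = 0.1107
I = a² × P(1−P) = 0.5² × 0.1107 = 0.02767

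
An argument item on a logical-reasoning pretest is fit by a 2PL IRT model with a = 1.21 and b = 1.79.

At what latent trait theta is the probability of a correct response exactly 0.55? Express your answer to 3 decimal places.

P(theta) = 1 / (1 + exp(−a(theta − b)))
logit = ln(0.5500/0.4500) = 0.2007
theta = b + logit/(a) = 1.79 + 0.2007/1.2100 = 1.9558

1.956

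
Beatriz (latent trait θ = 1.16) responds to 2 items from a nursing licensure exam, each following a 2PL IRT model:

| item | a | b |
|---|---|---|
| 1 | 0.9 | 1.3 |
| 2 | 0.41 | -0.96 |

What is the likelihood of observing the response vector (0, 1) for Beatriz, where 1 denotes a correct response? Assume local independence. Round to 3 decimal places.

P(θ) = 1 / (1 + exp(−a(θ − b)))
P_1 = 1/(1+e^{0.1260}) = 0.4685
P_2 = 1/(1+e^{-0.8692}) = 0.7046
L = (1−P_1) × P_2 = 0.5315 × 0.7046 = 0.37445

0.374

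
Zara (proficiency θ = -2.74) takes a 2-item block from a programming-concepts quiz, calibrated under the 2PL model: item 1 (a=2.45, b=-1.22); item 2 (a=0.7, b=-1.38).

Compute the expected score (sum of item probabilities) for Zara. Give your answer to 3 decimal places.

P(θ) = 1 / (1 + exp(−a(θ − b)))
P_1 = 1/(1+e^{3.7240}) = 0.0236
P_2 = 1/(1+e^{0.9520}) = 0.2785
E[score] = 0.0236 + 0.2785 = 0.3021

0.302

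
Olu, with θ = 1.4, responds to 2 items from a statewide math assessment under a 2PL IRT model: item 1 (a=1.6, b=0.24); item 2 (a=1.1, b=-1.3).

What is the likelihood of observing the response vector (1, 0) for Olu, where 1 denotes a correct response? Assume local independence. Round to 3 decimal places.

P(θ) = 1 / (1 + exp(−a(θ − b)))
P_1 = 1/(1+e^{-1.8560}) = 0.8648
P_2 = 1/(1+e^{-2.9700}) = 0.9512
L = P_1 × (1−P_2) = 0.8648 × 0.0488 = 0.04220

0.042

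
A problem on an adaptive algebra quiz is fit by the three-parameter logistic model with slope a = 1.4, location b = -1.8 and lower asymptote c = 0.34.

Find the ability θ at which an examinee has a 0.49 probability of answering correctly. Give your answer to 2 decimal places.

P(θ) = c + (1 − c) · 1 / (1 + exp(−a(θ − b)))
Remove guessing floor: (0.49 − 0.34)/(1 − 0.34) = 0.2273
logit = ln(0.2273/0.7727) = -1.2238
θ = b + logit/(a) = -1.8 + (-1.2238)/1.4000 = -2.6741

-2.67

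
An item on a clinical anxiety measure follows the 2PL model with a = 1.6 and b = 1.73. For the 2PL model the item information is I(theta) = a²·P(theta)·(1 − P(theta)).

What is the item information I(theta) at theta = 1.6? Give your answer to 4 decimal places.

P = 1/(1+e^{0.2080}) = 0.4482
P(1−P) = 0.4482 × 0.5518 = 0.2473
I = a² × P(1−P) = 1.6² × 0.2473 = 0.63313

0.6331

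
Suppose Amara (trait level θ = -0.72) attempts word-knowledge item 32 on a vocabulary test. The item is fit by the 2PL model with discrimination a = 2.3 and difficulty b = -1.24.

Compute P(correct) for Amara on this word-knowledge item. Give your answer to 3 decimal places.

0.768

P(θ) = 1 / (1 + exp(−a(θ − b)))
Exponent: 2.3 × (-0.72 − (-1.24)) = 1.1960
1/(1 + e^{-1.1960}) = 0.7678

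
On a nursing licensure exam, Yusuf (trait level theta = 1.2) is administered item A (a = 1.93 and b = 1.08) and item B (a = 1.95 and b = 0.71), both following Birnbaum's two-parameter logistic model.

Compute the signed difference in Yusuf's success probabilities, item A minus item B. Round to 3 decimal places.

-0.165

P(theta) = 1 / (1 + exp(−a(theta − b)))
P_A = 0.5576
P_B = 0.7222
P_A − P_B = -0.1646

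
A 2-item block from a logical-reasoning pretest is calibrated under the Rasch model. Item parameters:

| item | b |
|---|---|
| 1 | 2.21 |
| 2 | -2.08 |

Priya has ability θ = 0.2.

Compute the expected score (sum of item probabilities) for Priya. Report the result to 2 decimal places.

1.03

P(θ) = 1 / (1 + exp(−(θ − b)))
P_1 = 1/(1+e^{2.0100}) = 0.1182
P_2 = 1/(1+e^{-2.2800}) = 0.9072
E[score] = 0.1182 + 0.9072 = 1.0254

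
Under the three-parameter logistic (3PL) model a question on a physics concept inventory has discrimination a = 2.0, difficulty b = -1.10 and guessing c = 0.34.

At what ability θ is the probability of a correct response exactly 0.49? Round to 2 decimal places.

-1.71

P(θ) = c + (1 − c) · 1 / (1 + exp(−a(θ − b)))
Remove guessing floor: (0.49 − 0.34)/(1 − 0.34) = 0.2273
logit = ln(0.2273/0.7727) = -1.2238
θ = b + logit/(a) = -1.10 + (-1.2238)/2.0000 = -1.7119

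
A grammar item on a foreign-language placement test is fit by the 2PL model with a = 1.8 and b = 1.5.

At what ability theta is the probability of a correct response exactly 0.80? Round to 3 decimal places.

2.270

P(theta) = 1 / (1 + exp(−a(theta − b)))
logit = ln(0.8000/0.2000) = 1.3863
theta = b + logit/(a) = 1.5 + 1.3863/1.8000 = 2.2702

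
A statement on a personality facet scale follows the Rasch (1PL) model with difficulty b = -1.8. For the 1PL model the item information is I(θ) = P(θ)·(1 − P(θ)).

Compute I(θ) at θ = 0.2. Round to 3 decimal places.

P = 1/(1+e^{-2.0000}) = 0.8808
P(1−P) = 0.8808 × 0.1192 = 0.1050
I = P(1−P) = 0.10499

0.105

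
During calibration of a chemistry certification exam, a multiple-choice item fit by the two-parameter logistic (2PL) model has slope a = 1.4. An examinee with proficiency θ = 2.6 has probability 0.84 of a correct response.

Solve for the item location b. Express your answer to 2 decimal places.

P(θ) = 1 / (1 + exp(−a(θ − b)))
logit(0.84) = ln(0.84/0.16) = 1.6582
b = θ − logit/(a) = 2.6 − 1.6582/1.4000 = 1.4156

1.42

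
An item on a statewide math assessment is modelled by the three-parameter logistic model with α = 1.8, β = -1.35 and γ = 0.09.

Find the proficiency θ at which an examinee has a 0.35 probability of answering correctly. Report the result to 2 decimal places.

P(θ) = γ + (1 − γ) · 1 / (1 + exp(−α(θ − β)))
Remove guessing floor: (0.35 − 0.09)/(1 − 0.09) = 0.2857
logit = ln(0.2857/0.7143) = -0.9163
θ = β + logit/(α) = -1.35 + (-0.9163)/1.8000 = -1.8591

-1.86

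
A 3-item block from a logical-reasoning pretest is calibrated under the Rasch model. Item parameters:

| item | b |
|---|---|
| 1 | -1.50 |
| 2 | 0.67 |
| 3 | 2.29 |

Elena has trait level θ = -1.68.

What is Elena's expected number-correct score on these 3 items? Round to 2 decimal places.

0.56

P(θ) = 1 / (1 + exp(−(θ − b)))
P_1 = 1/(1+e^{0.1800}) = 0.4551
P_2 = 1/(1+e^{2.3500}) = 0.0871
P_3 = 1/(1+e^{3.9700}) = 0.0185
E[score] = 0.4551 + 0.0871 + 0.0185 = 0.5607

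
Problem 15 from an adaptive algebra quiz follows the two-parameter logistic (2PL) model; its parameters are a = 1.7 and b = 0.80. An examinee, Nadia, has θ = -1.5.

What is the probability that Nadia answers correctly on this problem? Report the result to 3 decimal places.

0.020

P(θ) = 1 / (1 + exp(−a(θ − b)))
Exponent: 1.7 × (-1.5 − 0.80) = -3.9100
1/(1 + e^{3.9100}) = 0.0196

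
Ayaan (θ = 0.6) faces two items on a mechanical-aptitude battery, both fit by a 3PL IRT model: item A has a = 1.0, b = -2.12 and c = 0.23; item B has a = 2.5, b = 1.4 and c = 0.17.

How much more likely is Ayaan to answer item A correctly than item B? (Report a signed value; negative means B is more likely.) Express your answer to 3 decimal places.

P(θ) = c + (1 − c) · 1 / (1 + exp(−a(θ − b)))
P_A = 0.9524
P_B = 0.2689
P_A − P_B = 0.6835

0.683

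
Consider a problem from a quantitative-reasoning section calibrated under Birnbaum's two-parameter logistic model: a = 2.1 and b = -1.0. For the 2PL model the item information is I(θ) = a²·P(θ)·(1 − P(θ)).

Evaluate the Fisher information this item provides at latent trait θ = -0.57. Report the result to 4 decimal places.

P = 1/(1+e^{-0.9030}) = 0.7116
P(1−P) = 0.7116 × 0.2884 = 0.2052
I = a² × P(1−P) = 2.1² × 0.2052 = 0.90511

0.9051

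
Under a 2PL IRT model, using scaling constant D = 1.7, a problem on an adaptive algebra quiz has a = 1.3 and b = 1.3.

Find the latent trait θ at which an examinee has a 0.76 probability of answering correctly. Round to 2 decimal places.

1.82

P(θ) = 1 / (1 + exp(−D·a(θ − b)))
logit = ln(0.7600/0.2400) = 1.1527
θ = b + logit/(1.7·a) = 1.3 + 1.1527/2.2100 = 1.8216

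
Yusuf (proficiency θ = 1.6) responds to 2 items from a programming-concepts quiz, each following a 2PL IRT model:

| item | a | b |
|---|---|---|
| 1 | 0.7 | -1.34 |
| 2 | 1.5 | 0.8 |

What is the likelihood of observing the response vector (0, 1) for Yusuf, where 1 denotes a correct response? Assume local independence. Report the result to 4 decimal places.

P(θ) = 1 / (1 + exp(−a(θ − b)))
P_1 = 1/(1+e^{-2.0580}) = 0.8868
P_2 = 1/(1+e^{-1.2000}) = 0.7685
L = (1−P_1) × P_2 = 0.1132 × 0.7685 = 0.08703

0.0870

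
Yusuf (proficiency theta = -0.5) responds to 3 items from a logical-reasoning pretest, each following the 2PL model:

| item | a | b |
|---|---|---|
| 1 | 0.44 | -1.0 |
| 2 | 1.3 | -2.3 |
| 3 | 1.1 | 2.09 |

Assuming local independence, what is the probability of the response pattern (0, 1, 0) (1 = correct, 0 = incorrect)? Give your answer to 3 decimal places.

0.384

P(theta) = 1 / (1 + exp(−a(theta − b)))
P_1 = 1/(1+e^{-0.2200}) = 0.5548
P_2 = 1/(1+e^{-2.3400}) = 0.9121
P_3 = 1/(1+e^{2.8490}) = 0.0547
L = (1−P_1) × P_2 × (1−P_3) = 0.4452 × 0.9121 × 0.9453 = 0.38387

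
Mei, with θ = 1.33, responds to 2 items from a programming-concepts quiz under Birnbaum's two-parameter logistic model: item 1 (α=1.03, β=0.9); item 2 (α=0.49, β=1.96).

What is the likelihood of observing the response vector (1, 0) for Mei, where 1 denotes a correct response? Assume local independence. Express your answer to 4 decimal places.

0.3511

P(θ) = 1 / (1 + exp(−α(θ − β)))
P_1 = 1/(1+e^{-0.4429}) = 0.6089
P_2 = 1/(1+e^{0.3087}) = 0.4234
L = P_1 × (1−P_2) = 0.6089 × 0.5766 = 0.35110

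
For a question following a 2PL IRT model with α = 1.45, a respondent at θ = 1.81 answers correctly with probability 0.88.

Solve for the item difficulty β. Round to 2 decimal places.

P(θ) = 1 / (1 + exp(−α(θ − β)))
logit(0.88) = ln(0.88/0.12) = 1.9924
β = θ − logit/(α) = 1.81 − 1.9924/1.4500 = 0.4359

0.44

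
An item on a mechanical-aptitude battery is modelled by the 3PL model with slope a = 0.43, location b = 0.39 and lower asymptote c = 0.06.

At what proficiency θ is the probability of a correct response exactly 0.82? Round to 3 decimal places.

3.740

P(θ) = c + (1 − c) · 1 / (1 + exp(−a(θ − b)))
Remove guessing floor: (0.82 − 0.06)/(1 − 0.06) = 0.8085
logit = ln(0.8085/0.1915) = 1.4404
θ = b + logit/(a) = 0.39 + 1.4404/0.4300 = 3.7397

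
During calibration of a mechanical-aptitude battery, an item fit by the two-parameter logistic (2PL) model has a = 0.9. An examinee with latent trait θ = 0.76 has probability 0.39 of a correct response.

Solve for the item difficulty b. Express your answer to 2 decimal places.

1.26

P(θ) = 1 / (1 + exp(−a(θ − b)))
logit(0.39) = ln(0.39/0.61) = -0.4473
b = θ − logit/(a) = 0.76 − (-0.4473)/0.9000 = 1.2570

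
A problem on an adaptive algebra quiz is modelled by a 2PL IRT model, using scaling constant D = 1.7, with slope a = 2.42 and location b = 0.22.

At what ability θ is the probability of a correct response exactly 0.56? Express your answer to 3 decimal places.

0.279

P(θ) = 1 / (1 + exp(−D·a(θ − b)))
logit = ln(0.5600/0.4400) = 0.2412
θ = b + logit/(1.7·a) = 0.22 + 0.2412/4.1140 = 0.2786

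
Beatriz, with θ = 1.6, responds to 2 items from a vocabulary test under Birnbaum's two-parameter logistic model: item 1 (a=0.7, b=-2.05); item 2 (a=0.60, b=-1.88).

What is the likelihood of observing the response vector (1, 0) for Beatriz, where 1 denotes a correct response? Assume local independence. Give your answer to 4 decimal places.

P(θ) = 1 / (1 + exp(−a(θ − b)))
P_1 = 1/(1+e^{-2.5550}) = 0.9279
P_2 = 1/(1+e^{-2.0880}) = 0.8897
L = P_1 × (1−P_2) = 0.9279 × 0.1103 = 0.10232

0.1023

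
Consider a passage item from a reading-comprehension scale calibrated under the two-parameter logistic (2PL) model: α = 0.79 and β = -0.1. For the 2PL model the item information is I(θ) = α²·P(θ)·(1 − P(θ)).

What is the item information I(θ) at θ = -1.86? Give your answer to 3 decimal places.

0.100

P = 1/(1+e^{1.3904}) = 0.1993
P(1−P) = 0.1993 × 0.8007 = 0.1596
I = α² × P(1−P) = 0.79² × 0.1596 = 0.09961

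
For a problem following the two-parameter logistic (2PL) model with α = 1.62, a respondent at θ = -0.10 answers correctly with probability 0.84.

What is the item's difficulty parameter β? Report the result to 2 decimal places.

-1.12

P(θ) = 1 / (1 + exp(−α(θ − β)))
logit(0.84) = ln(0.84/0.16) = 1.6582
β = θ − logit/(α) = -0.10 − 1.6582/1.6200 = -1.1236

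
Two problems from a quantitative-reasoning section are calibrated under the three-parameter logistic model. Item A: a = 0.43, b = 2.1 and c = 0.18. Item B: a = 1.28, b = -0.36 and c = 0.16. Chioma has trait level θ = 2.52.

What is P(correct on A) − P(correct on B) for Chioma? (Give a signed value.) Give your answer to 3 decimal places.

P(θ) = c + (1 − c) · 1 / (1 + exp(−a(θ − b)))
P_A = 0.6269
P_B = 0.9795
P_A − P_B = -0.3525

-0.353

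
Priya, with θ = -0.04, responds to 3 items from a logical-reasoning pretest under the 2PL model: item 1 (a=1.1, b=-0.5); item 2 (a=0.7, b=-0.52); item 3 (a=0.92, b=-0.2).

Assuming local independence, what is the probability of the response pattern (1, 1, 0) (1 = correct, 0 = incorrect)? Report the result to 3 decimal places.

P(θ) = 1 / (1 + exp(−a(θ − b)))
P_1 = 1/(1+e^{-0.5060}) = 0.6239
P_2 = 1/(1+e^{-0.3360}) = 0.5832
P_3 = 1/(1+e^{-0.1472}) = 0.5367
L = P_1 × P_2 × (1−P_3) = 0.6239 × 0.5832 × 0.4633 = 0.16856

0.169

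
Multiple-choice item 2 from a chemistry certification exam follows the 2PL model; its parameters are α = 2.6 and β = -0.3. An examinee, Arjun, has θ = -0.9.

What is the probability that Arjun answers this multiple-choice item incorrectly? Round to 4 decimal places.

P(θ) = 1 / (1 + exp(−α(θ − β)))
Exponent: 2.6 × (-0.9 − (-0.3)) = -1.5600
1/(1 + e^{1.5600}) = 0.1736
P(incorrect) = 1 − 0.1736 = 0.8264

0.8264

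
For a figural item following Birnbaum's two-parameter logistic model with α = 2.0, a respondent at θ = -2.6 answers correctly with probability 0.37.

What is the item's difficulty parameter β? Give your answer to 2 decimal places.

P(θ) = 1 / (1 + exp(−α(θ − β)))
logit(0.37) = ln(0.37/0.63) = -0.5322
β = θ − logit/(α) = -2.6 − (-0.5322)/2.0000 = -2.3339

-2.33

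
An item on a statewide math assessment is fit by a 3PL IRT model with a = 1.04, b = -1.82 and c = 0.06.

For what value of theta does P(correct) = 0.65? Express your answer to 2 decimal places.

P(theta) = c + (1 − c) · 1 / (1 + exp(−a(theta − b)))
Remove guessing floor: (0.65 − 0.06)/(1 − 0.06) = 0.6277
logit = ln(0.6277/0.3723) = 0.5222
theta = b + logit/(a) = -1.82 + 0.5222/1.0400 = -1.3179

-1.32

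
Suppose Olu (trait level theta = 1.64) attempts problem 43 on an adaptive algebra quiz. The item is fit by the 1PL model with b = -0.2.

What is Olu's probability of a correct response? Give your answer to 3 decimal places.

0.863

P(theta) = 1 / (1 + exp(−(theta − b)))
Exponent: (1.64 − (-0.2)) = 1.8400
1/(1 + e^{-1.8400}) = 0.8629
P = 0.8629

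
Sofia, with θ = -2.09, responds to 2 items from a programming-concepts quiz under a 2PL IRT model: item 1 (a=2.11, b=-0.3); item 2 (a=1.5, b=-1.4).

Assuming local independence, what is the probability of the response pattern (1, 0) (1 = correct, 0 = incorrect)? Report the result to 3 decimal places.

P(θ) = 1 / (1 + exp(−a(θ − b)))
P_1 = 1/(1+e^{3.7769}) = 0.0224
P_2 = 1/(1+e^{1.0350}) = 0.2621
L = P_1 × (1−P_2) = 0.0224 × 0.7379 = 0.01651

0.017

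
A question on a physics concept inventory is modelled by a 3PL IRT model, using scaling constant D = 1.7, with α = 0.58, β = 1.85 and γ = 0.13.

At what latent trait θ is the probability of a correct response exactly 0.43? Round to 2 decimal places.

P(θ) = γ + (1 − γ) · 1 / (1 + exp(−D·α(θ − β)))
Remove guessing floor: (0.43 − 0.13)/(1 − 0.13) = 0.3448
logit = ln(0.3448/0.6552) = -0.6419
θ = β + logit/(1.7·α) = 1.85 + (-0.6419)/0.9860 = 1.1990

1.20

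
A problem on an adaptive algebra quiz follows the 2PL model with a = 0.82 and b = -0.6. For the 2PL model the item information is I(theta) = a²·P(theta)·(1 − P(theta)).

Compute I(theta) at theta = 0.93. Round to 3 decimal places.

P = 1/(1+e^{-1.2546}) = 0.7781
P(1−P) = 0.7781 × 0.2219 = 0.1727
I = a² × P(1−P) = 0.82² × 0.1727 = 0.11610

0.116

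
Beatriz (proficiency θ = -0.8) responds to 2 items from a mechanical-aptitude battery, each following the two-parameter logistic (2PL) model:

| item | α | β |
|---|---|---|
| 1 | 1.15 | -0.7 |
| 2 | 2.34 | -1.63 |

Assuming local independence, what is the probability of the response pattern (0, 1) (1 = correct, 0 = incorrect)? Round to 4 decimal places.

P(θ) = 1 / (1 + exp(−α(θ − β)))
P_1 = 1/(1+e^{0.1150}) = 0.4713
P_2 = 1/(1+e^{-1.9422}) = 0.8746
L = (1−P_1) × P_2 = 0.5287 × 0.8746 = 0.46241

0.4624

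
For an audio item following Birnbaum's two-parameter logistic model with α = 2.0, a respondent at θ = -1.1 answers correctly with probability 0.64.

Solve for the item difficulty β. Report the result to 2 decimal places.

-1.39

P(θ) = 1 / (1 + exp(−α(θ − β)))
logit(0.64) = ln(0.64/0.36) = 0.5754
β = θ − logit/(α) = -1.1 − 0.5754/2.0000 = -1.3877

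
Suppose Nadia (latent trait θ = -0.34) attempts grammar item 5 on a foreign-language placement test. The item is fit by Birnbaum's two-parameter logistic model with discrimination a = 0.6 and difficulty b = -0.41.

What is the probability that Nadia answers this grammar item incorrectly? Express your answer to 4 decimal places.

0.4895

P(θ) = 1 / (1 + exp(−a(θ − b)))
Exponent: 0.6 × (-0.34 − (-0.41)) = 0.0420
1/(1 + e^{-0.0420}) = 0.5105
P(incorrect) = 1 − 0.5105 = 0.4895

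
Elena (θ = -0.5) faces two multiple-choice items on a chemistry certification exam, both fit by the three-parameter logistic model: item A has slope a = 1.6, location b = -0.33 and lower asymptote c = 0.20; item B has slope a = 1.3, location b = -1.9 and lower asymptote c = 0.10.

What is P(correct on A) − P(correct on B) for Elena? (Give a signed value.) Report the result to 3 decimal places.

-0.329

P(θ) = c + (1 − c) · 1 / (1 + exp(−a(θ − b)))
P_A = 0.5459
P_B = 0.8745
P_A − P_B = -0.3286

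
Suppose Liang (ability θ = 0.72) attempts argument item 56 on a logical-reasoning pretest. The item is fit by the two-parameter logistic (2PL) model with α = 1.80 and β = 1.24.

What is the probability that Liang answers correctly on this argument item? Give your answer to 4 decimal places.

0.2817

P(θ) = 1 / (1 + exp(−α(θ − β)))
Exponent: 1.80 × (0.72 − 1.24) = -0.9360
1/(1 + e^{0.9360}) = 0.2817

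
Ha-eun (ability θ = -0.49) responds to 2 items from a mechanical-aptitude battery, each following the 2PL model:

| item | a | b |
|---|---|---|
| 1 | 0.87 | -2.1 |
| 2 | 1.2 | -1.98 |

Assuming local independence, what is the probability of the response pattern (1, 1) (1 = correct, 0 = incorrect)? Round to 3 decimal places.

0.687

P(θ) = 1 / (1 + exp(−a(θ − b)))
P_1 = 1/(1+e^{-1.4007}) = 0.8023
P_2 = 1/(1+e^{-1.7880}) = 0.8567
L = P_1 × P_2 = 0.8023 × 0.8567 = 0.68731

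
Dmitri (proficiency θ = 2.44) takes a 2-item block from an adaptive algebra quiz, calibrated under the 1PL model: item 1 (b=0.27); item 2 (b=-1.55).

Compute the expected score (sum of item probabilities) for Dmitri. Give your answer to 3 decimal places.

P(θ) = 1 / (1 + exp(−(θ − b)))
P_1 = 1/(1+e^{-2.1700}) = 0.8975
P_2 = 1/(1+e^{-3.9900}) = 0.9818
E[score] = 0.8975 + 0.9818 = 1.8794

1.879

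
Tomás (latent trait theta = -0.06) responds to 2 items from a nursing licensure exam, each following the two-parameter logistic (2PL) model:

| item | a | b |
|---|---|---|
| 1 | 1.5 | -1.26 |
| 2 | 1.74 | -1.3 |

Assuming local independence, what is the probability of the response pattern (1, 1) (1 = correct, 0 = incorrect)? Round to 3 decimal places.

0.769

P(theta) = 1 / (1 + exp(−a(theta − b)))
P_1 = 1/(1+e^{-1.8000}) = 0.8581
P_2 = 1/(1+e^{-2.1576}) = 0.8964
L = P_1 × P_2 = 0.8581 × 0.8964 = 0.76922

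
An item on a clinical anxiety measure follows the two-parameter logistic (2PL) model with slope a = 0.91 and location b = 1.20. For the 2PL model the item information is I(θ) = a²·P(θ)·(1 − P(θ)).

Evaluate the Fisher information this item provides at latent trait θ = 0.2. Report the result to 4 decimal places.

P = 1/(1+e^{0.9100}) = 0.2870
P(1−P) = 0.2870 × 0.7130 = 0.2046
I = a² × P(1−P) = 0.91² × 0.2046 = 0.16945

0.1695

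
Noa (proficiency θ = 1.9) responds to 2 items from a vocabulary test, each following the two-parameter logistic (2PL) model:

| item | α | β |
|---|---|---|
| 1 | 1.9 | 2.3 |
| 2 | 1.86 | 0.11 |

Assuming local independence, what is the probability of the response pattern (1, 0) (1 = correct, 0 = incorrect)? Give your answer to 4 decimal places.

P(θ) = 1 / (1 + exp(−α(θ − β)))
P_1 = 1/(1+e^{0.7600}) = 0.3186
P_2 = 1/(1+e^{-3.3294}) = 0.9654
L = P_1 × (1−P_2) = 0.3186 × 0.0346 = 0.01102

0.0110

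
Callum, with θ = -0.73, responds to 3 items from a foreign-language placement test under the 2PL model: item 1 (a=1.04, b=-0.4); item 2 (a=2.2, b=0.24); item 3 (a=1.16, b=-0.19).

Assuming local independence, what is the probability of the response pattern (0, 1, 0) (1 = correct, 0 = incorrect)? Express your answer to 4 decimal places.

P(θ) = 1 / (1 + exp(−a(θ − b)))
P_1 = 1/(1+e^{0.3432}) = 0.4150
P_2 = 1/(1+e^{2.1340}) = 0.1058
P_3 = 1/(1+e^{0.6264}) = 0.3483
L = (1−P_1) × P_2 × (1−P_3) = 0.5850 × 0.1058 × 0.6517 = 0.04035

0.0403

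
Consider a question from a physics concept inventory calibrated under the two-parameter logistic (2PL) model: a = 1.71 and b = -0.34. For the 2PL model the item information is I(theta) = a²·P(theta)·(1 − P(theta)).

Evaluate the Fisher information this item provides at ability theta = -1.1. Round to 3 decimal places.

0.492

P = 1/(1+e^{1.2996}) = 0.2142
P(1−P) = 0.2142 × 0.7858 = 0.1683
I = a² × P(1−P) = 1.71² × 0.1683 = 0.49223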